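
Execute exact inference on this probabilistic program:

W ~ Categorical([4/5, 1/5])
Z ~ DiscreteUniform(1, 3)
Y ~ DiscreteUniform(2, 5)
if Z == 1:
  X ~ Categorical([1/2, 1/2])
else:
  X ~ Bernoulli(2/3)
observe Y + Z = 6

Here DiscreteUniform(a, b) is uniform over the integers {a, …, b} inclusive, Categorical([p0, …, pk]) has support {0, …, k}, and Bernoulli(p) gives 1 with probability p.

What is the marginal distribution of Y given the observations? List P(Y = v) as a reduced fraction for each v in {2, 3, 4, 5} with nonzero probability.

P(Y=3) = 1/3, P(Y=4) = 1/3, P(Y=5) = 1/3

Enumerate traces; 12 have nonzero weight after conditioning:
  (W=0, Z=1, Y=5, X=0) weight 1/30
  (W=0, Z=1, Y=5, X=1) weight 1/30
  (W=0, Z=2, Y=4, X=0) weight 1/45
  (W=0, Z=2, Y=4, X=1) weight 2/45
  (W=0, Z=3, Y=3, X=0) weight 1/45
  (W=0, Z=3, Y=3, X=1) weight 2/45
  (W=1, Z=1, Y=5, X=0) weight 1/120
  (W=1, Z=1, Y=5, X=1) weight 1/120
  … 4 more
Group by Y:
  weight(Y=3) = 1/12
  weight(Y=4) = 1/12
  weight(Y=5) = 1/12
Total weight = 1/12 + 1/12 + 1/12 = 1/4
P(Y=3 | obs) = 1/12 / 1/4 = 1/3
P(Y=4 | obs) = 1/12 / 1/4 = 1/3
P(Y=5 | obs) = 1/12 / 1/4 = 1/3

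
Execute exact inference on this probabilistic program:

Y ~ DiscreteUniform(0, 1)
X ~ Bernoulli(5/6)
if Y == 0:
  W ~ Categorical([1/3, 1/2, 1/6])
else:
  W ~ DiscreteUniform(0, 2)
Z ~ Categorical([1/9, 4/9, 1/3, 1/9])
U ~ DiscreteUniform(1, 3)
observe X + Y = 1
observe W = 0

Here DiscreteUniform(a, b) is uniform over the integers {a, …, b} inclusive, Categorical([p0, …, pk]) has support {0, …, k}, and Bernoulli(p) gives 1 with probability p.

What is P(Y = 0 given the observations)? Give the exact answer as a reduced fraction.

P(Y = 0 | obs) = 5/6

Enumerate traces; 24 have nonzero weight after conditioning:
  (Y=0, X=1, W=0, Z=0, U=1) weight 5/972
  (Y=0, X=1, W=0, Z=0, U=2) weight 5/972
  (Y=0, X=1, W=0, Z=0, U=3) weight 5/972
  (Y=0, X=1, W=0, Z=1, U=1) weight 5/243
  (Y=0, X=1, W=0, Z=1, U=2) weight 5/243
  (Y=0, X=1, W=0, Z=1, U=3) weight 5/243
  (Y=0, X=1, W=0, Z=2, U=1) weight 5/324
  (Y=0, X=1, W=0, Z=2, U=2) weight 5/324
  (Y=1, X=0, W=0, Z=0, U=1) weight 1/972
  … 15 more
Group by Y:
  weight(Y=0) = 5/36
  weight(Y=1) = 1/36
Total weight = 5/36 + 1/36 = 1/6
P(Y=0 | obs) = 5/36 / 1/6 = 5/6
P(Y=1 | obs) = 1/36 / 1/6 = 1/6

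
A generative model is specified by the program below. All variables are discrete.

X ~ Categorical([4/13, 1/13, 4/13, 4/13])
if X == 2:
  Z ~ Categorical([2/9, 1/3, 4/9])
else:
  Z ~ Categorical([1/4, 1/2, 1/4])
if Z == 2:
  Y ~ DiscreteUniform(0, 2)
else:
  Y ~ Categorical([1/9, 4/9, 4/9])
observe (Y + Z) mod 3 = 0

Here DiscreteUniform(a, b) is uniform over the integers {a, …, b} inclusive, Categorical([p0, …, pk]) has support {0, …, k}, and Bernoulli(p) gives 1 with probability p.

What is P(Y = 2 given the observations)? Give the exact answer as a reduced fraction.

Enumerate traces; 12 have nonzero weight after conditioning:
  (X=0, Z=0, Y=0) weight 1/117
  (X=0, Z=1, Y=2) weight 8/117
  (X=0, Z=2, Y=1) weight 1/39
  (X=1, Z=0, Y=0) weight 1/468
  (X=1, Z=1, Y=2) weight 2/117
  (X=1, Z=2, Y=1) weight 1/156
  (X=2, Z=0, Y=0) weight 8/1053
  (X=2, Z=1, Y=2) weight 16/351
  … 4 more
Group by Y:
  weight(Y=0) = 113/4212
  weight(Y=1) = 145/1404
  weight(Y=2) = 70/351
Total weight = 113/4212 + 145/1404 + 70/351 = 347/1053
P(Y=0 | obs) = 113/4212 / 347/1053 = 113/1388
P(Y=1 | obs) = 145/1404 / 347/1053 = 435/1388
P(Y=2 | obs) = 70/351 / 347/1053 = 210/347

P(Y = 2 | obs) = 210/347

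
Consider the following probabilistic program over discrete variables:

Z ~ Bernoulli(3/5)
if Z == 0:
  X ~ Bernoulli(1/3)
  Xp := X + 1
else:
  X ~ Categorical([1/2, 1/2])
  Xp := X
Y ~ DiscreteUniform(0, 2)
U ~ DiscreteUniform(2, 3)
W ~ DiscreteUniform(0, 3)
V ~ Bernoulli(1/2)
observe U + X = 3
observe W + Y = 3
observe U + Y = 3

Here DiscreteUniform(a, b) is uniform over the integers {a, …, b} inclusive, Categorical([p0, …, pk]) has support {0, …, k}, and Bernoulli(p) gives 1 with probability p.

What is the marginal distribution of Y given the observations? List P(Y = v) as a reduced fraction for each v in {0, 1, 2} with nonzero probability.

Enumerate traces; 8 have nonzero weight after conditioning:
  (Z=0, X=0, Y=0, U=3, W=3, V=0) weight 1/180
  (Z=0, X=0, Y=0, U=3, W=3, V=1) weight 1/180
  (Z=0, X=1, Y=1, U=2, W=2, V=0) weight 1/360
  (Z=0, X=1, Y=1, U=2, W=2, V=1) weight 1/360
  (Z=1, X=0, Y=0, U=3, W=3, V=0) weight 1/160
  (Z=1, X=0, Y=0, U=3, W=3, V=1) weight 1/160
  (Z=1, X=1, Y=1, U=2, W=2, V=0) weight 1/160
  (Z=1, X=1, Y=1, U=2, W=2, V=1) weight 1/160
Group by Y:
  weight(Y=0) = 17/720
  weight(Y=1) = 13/720
Total weight = 17/720 + 13/720 = 1/24
P(Y=0 | obs) = 17/720 / 1/24 = 17/30
P(Y=1 | obs) = 13/720 / 1/24 = 13/30

P(Y=0) = 17/30, P(Y=1) = 13/30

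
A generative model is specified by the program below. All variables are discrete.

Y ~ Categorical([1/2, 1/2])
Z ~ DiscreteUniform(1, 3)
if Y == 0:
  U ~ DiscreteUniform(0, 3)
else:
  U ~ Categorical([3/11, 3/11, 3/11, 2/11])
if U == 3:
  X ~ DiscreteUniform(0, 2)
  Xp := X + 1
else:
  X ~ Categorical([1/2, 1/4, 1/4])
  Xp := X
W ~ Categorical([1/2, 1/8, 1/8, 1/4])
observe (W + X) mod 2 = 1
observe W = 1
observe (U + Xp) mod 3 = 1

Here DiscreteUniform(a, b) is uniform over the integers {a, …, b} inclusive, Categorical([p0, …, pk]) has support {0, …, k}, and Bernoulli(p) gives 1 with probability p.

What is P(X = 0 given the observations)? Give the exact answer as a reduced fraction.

P(X = 0 | obs) = 214/283

Enumerate traces; 18 have nonzero weight after conditioning:
  (Y=0, Z=1, U=1, X=0, W=1) weight 1/384
  (Y=0, Z=1, U=2, X=2, W=1) weight 1/768
  (Y=0, Z=1, U=3, X=0, W=1) weight 1/576
  (Y=0, Z=2, U=1, X=0, W=1) weight 1/384
  (Y=0, Z=2, U=2, X=2, W=1) weight 1/768
  (Y=0, Z=2, U=3, X=0, W=1) weight 1/576
  (Y=0, Z=3, U=1, X=0, W=1) weight 1/384
  (Y=0, Z=3, U=2, X=2, W=1) weight 1/768
  … 10 more
Group by X:
  weight(X=0) = 107/4224
  weight(X=2) = 23/2816
Total weight = 107/4224 + 23/2816 = 283/8448
P(X=0 | obs) = 107/4224 / 283/8448 = 214/283
P(X=2 | obs) = 23/2816 / 283/8448 = 69/283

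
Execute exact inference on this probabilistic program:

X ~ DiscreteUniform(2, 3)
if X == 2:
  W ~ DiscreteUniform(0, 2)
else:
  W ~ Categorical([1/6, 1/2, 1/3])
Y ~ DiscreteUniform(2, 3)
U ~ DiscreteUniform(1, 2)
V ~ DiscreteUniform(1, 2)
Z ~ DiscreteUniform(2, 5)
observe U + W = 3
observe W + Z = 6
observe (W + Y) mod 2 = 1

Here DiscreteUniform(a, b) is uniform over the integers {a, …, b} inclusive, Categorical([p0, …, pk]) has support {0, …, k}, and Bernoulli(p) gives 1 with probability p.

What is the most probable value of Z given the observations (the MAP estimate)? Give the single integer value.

Enumerate traces; 8 have nonzero weight after conditioning:
  (X=2, W=1, Y=2, U=2, V=1, Z=5) weight 1/192
  (X=2, W=1, Y=2, U=2, V=2, Z=5) weight 1/192
  (X=2, W=2, Y=3, U=1, V=1, Z=4) weight 1/192
  (X=2, W=2, Y=3, U=1, V=2, Z=4) weight 1/192
  (X=3, W=1, Y=2, U=2, V=1, Z=5) weight 1/128
  (X=3, W=1, Y=2, U=2, V=2, Z=5) weight 1/128
  (X=3, W=2, Y=3, U=1, V=1, Z=4) weight 1/192
  (X=3, W=2, Y=3, U=1, V=2, Z=4) weight 1/192
Group by Z:
  weight(Z=4) = 1/48
  weight(Z=5) = 5/192
Total weight = 1/48 + 5/192 = 3/64
P(Z=4 | obs) = 1/48 / 3/64 = 4/9
P(Z=5 | obs) = 5/192 / 3/64 = 5/9
argmax = 5

argmax_v P(Z = v | obs) = 5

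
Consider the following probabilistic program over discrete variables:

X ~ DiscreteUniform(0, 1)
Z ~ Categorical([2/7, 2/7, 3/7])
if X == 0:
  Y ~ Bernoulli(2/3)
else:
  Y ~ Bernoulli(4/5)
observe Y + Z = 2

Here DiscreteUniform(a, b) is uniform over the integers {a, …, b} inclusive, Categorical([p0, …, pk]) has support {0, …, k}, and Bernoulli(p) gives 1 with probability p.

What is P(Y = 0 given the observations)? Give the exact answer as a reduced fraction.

P(Y = 0 | obs) = 6/17

Enumerate traces; 4 have nonzero weight after conditioning:
  (X=0, Z=1, Y=1) weight 2/21
  (X=0, Z=2, Y=0) weight 1/14
  (X=1, Z=1, Y=1) weight 4/35
  (X=1, Z=2, Y=0) weight 3/70
Group by Y:
  weight(Y=0) = 4/35
  weight(Y=1) = 22/105
Total weight = 4/35 + 22/105 = 34/105
P(Y=0 | obs) = 4/35 / 34/105 = 6/17
P(Y=1 | obs) = 22/105 / 34/105 = 11/17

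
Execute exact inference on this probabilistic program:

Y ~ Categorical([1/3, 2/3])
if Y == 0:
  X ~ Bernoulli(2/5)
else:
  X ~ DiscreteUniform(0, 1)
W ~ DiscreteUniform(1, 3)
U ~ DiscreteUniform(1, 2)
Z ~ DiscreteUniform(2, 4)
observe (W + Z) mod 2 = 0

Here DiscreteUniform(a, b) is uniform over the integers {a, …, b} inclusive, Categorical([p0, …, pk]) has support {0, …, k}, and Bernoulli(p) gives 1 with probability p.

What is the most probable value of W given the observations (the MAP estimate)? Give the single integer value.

Enumerate traces; 32 have nonzero weight after conditioning:
  (Y=0, X=0, W=1, U=1, Z=3) weight 1/90
  (Y=0, X=0, W=1, U=2, Z=3) weight 1/90
  (Y=0, X=0, W=2, U=1, Z=2) weight 1/90
  (Y=0, X=0, W=2, U=1, Z=4) weight 1/90
  (Y=0, X=0, W=2, U=2, Z=2) weight 1/90
  (Y=0, X=0, W=2, U=2, Z=4) weight 1/90
  (Y=0, X=0, W=3, U=1, Z=3) weight 1/90
  (Y=0, X=0, W=3, U=2, Z=3) weight 1/90
  … 24 more
Group by W:
  weight(W=1) = 1/9
  weight(W=2) = 2/9
  weight(W=3) = 1/9
Total weight = 1/9 + 2/9 + 1/9 = 4/9
P(W=1 | obs) = 1/9 / 4/9 = 1/4
P(W=2 | obs) = 2/9 / 4/9 = 1/2
P(W=3 | obs) = 1/9 / 4/9 = 1/4
argmax = 2

argmax_v P(W = v | obs) = 2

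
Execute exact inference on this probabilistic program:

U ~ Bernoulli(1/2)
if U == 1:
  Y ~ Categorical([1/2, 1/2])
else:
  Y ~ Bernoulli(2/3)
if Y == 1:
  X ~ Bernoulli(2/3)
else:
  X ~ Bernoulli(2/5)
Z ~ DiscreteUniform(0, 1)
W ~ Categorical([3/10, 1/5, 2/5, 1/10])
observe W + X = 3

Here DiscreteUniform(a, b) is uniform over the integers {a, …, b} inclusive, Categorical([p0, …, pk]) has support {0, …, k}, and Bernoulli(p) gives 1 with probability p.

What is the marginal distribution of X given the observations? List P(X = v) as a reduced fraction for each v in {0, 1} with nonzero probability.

P(X=0) = 1/6, P(X=1) = 5/6

Enumerate traces; 16 have nonzero weight after conditioning:
  (U=0, Y=0, X=0, Z=0, W=3) weight 1/200
  (U=0, Y=0, X=0, Z=1, W=3) weight 1/200
  (U=0, Y=0, X=1, Z=0, W=2) weight 1/75
  (U=0, Y=0, X=1, Z=1, W=2) weight 1/75
  (U=0, Y=1, X=0, Z=0, W=3) weight 1/180
  (U=0, Y=1, X=0, Z=1, W=3) weight 1/180
  (U=0, Y=1, X=1, Z=0, W=2) weight 2/45
  (U=0, Y=1, X=1, Z=1, W=2) weight 2/45
  … 8 more
Group by X:
  weight(X=0) = 2/45
  weight(X=1) = 2/9
Total weight = 2/45 + 2/9 = 4/15
P(X=0 | obs) = 2/45 / 4/15 = 1/6
P(X=1 | obs) = 2/9 / 4/15 = 5/6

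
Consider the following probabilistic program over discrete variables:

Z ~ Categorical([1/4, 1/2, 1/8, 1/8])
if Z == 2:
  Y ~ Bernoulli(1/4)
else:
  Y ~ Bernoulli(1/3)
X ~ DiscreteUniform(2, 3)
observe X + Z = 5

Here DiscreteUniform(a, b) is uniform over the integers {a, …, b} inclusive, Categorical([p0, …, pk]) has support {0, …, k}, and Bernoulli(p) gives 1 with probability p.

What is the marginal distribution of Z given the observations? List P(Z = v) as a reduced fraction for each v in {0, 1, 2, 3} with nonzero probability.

P(Z=2) = 1/2, P(Z=3) = 1/2

Enumerate traces; 4 have nonzero weight after conditioning:
  (Z=2, Y=0, X=3) weight 3/64
  (Z=2, Y=1, X=3) weight 1/64
  (Z=3, Y=0, X=2) weight 1/24
  (Z=3, Y=1, X=2) weight 1/48
Group by Z:
  weight(Z=2) = 1/16
  weight(Z=3) = 1/16
Total weight = 1/16 + 1/16 = 1/8
P(Z=2 | obs) = 1/16 / 1/8 = 1/2
P(Z=3 | obs) = 1/16 / 1/8 = 1/2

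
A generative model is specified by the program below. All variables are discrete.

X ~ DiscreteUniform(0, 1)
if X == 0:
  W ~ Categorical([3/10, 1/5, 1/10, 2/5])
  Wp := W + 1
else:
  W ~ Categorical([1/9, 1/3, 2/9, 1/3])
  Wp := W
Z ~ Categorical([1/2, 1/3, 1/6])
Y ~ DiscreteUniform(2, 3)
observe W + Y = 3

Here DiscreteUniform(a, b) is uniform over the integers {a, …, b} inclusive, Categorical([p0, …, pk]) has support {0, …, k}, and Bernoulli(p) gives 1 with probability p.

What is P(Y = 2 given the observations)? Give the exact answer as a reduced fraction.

P(Y = 2 | obs) = 48/85

Enumerate traces; 12 have nonzero weight after conditioning:
  (X=0, W=0, Z=0, Y=3) weight 3/80
  (X=0, W=0, Z=1, Y=3) weight 1/40
  (X=0, W=0, Z=2, Y=3) weight 1/80
  (X=0, W=1, Z=0, Y=2) weight 1/40
  (X=0, W=1, Z=1, Y=2) weight 1/60
  (X=0, W=1, Z=2, Y=2) weight 1/120
  (X=1, W=0, Z=0, Y=3) weight 1/72
  (X=1, W=0, Z=1, Y=3) weight 1/108
  … 4 more
Group by Y:
  weight(Y=2) = 2/15
  weight(Y=3) = 37/360
Total weight = 2/15 + 37/360 = 17/72
P(Y=2 | obs) = 2/15 / 17/72 = 48/85
P(Y=3 | obs) = 37/360 / 17/72 = 37/85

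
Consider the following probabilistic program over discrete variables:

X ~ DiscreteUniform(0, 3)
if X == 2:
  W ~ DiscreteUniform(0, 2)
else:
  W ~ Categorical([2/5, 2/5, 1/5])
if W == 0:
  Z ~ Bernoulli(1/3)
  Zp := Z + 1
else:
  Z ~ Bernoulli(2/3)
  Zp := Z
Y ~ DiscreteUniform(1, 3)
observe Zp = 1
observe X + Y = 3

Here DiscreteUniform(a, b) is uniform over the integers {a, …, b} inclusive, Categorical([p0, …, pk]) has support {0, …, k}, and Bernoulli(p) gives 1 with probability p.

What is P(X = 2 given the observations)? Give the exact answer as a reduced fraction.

Enumerate traces; 9 have nonzero weight after conditioning:
  (X=0, W=0, Z=0, Y=3) weight 1/45
  (X=0, W=1, Z=1, Y=3) weight 1/45
  (X=0, W=2, Z=1, Y=3) weight 1/90
  (X=1, W=0, Z=0, Y=2) weight 1/45
  (X=1, W=1, Z=1, Y=2) weight 1/45
  (X=1, W=2, Z=1, Y=2) weight 1/90
  (X=2, W=0, Z=0, Y=1) weight 1/54
  (X=2, W=1, Z=1, Y=1) weight 1/54
  … 1 more
Group by X:
  weight(X=0) = 1/18
  weight(X=1) = 1/18
  weight(X=2) = 1/18
Total weight = 1/18 + 1/18 + 1/18 = 1/6
P(X=0 | obs) = 1/18 / 1/6 = 1/3
P(X=1 | obs) = 1/18 / 1/6 = 1/3
P(X=2 | obs) = 1/18 / 1/6 = 1/3

P(X = 2 | obs) = 1/3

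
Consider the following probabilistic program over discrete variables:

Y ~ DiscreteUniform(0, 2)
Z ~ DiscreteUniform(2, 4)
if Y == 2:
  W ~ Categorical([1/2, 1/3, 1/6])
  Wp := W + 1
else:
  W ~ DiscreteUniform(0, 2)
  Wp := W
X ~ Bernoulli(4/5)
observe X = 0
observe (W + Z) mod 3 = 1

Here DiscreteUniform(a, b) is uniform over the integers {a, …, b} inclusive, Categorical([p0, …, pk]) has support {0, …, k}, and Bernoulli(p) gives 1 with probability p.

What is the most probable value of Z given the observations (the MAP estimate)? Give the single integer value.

Enumerate traces; 9 have nonzero weight after conditioning:
  (Y=0, Z=2, W=2, X=0) weight 1/135
  (Y=0, Z=3, W=1, X=0) weight 1/135
  (Y=0, Z=4, W=0, X=0) weight 1/135
  (Y=1, Z=2, W=2, X=0) weight 1/135
  (Y=1, Z=3, W=1, X=0) weight 1/135
  (Y=1, Z=4, W=0, X=0) weight 1/135
  (Y=2, Z=2, W=2, X=0) weight 1/270
  (Y=2, Z=3, W=1, X=0) weight 1/135
  … 1 more
Group by Z:
  weight(Z=2) = 1/54
  weight(Z=3) = 1/45
  weight(Z=4) = 7/270
Total weight = 1/54 + 1/45 + 7/270 = 1/15
P(Z=2 | obs) = 1/54 / 1/15 = 5/18
P(Z=3 | obs) = 1/45 / 1/15 = 1/3
P(Z=4 | obs) = 7/270 / 1/15 = 7/18
argmax = 4

argmax_v P(Z = v | obs) = 4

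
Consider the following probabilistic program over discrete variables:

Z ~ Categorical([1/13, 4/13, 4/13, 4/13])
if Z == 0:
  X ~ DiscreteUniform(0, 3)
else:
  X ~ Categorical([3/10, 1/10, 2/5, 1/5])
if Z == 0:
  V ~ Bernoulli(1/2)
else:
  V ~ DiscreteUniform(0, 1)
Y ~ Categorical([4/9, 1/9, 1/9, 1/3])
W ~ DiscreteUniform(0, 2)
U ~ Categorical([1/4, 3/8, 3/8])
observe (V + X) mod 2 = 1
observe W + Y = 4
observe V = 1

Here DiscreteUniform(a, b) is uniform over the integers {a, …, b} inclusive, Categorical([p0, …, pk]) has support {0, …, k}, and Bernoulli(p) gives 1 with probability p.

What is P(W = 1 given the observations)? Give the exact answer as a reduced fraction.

P(W = 1 | obs) = 3/4

Enumerate traces; 48 have nonzero weight after conditioning:
  (Z=0, X=0, V=1, Y=2, W=2, U=0) weight 1/11232
  (Z=0, X=0, V=1, Y=2, W=2, U=1) weight 1/7488
  (Z=0, X=0, V=1, Y=2, W=2, U=2) weight 1/7488
  (Z=0, X=0, V=1, Y=3, W=1, U=0) weight 1/3744
  (Z=0, X=0, V=1, Y=3, W=1, U=1) weight 1/2496
  (Z=0, X=0, V=1, Y=3, W=1, U=2) weight 1/2496
  (Z=0, X=2, V=1, Y=2, W=2, U=0) weight 1/11232
  (Z=0, X=2, V=1, Y=2, W=2, U=1) weight 1/7488
  … 40 more
Group by W:
  weight(W=1) = 89/2340
  weight(W=2) = 89/7020
Total weight = 89/2340 + 89/7020 = 89/1755
P(W=1 | obs) = 89/2340 / 89/1755 = 3/4
P(W=2 | obs) = 89/7020 / 89/1755 = 1/4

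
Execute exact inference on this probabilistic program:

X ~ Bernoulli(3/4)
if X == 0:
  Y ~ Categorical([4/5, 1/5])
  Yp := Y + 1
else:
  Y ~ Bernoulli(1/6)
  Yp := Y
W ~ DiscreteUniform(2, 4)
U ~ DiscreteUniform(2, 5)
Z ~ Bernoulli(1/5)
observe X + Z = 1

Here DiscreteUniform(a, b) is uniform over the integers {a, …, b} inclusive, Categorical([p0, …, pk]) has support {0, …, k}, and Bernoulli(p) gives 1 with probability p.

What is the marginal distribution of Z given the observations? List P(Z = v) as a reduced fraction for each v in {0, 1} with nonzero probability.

P(Z=0) = 12/13, P(Z=1) = 1/13

Enumerate traces; 48 have nonzero weight after conditioning:
  (X=0, Y=0, W=2, U=2, Z=1) weight 1/300
  (X=0, Y=0, W=2, U=3, Z=1) weight 1/300
  (X=0, Y=0, W=2, U=4, Z=1) weight 1/300
  (X=0, Y=0, W=2, U=5, Z=1) weight 1/300
  (X=0, Y=0, W=3, U=2, Z=1) weight 1/300
  (X=0, Y=0, W=3, U=3, Z=1) weight 1/300
  (X=0, Y=0, W=3, U=4, Z=1) weight 1/300
  (X=0, Y=0, W=3, U=5, Z=1) weight 1/300
  (X=1, Y=0, W=2, U=2, Z=0) weight 1/24
  … 39 more
Group by Z:
  weight(Z=0) = 3/5
  weight(Z=1) = 1/20
Total weight = 3/5 + 1/20 = 13/20
P(Z=0 | obs) = 3/5 / 13/20 = 12/13
P(Z=1 | obs) = 1/20 / 13/20 = 1/13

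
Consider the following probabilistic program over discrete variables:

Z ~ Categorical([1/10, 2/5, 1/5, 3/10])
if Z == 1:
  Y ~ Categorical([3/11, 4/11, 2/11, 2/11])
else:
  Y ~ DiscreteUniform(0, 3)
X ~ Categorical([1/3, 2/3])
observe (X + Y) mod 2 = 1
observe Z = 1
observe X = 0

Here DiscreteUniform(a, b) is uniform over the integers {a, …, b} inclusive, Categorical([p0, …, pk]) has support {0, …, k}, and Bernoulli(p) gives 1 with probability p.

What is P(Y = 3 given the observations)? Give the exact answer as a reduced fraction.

Enumerate traces; 2 have nonzero weight after conditioning:
  (Z=1, Y=1, X=0) weight 8/165
  (Z=1, Y=3, X=0) weight 4/165
Group by Y:
  weight(Y=1) = 8/165
  weight(Y=3) = 4/165
Total weight = 8/165 + 4/165 = 4/55
P(Y=1 | obs) = 8/165 / 4/55 = 2/3
P(Y=3 | obs) = 4/165 / 4/55 = 1/3

P(Y = 3 | obs) = 1/3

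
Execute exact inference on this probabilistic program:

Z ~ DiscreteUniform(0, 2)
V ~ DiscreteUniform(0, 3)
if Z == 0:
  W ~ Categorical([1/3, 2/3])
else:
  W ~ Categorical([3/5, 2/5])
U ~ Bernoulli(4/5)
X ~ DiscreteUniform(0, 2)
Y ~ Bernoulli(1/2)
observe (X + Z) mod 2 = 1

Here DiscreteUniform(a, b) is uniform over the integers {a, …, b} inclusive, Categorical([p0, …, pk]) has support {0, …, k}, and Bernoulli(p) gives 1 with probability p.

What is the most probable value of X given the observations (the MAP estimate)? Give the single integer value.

Enumerate traces; 128 have nonzero weight after conditioning:
  (Z=0, V=0, W=0, U=0, X=1, Y=0) weight 1/1080
  (Z=0, V=0, W=0, U=0, X=1, Y=1) weight 1/1080
  (Z=0, V=0, W=0, U=1, X=1, Y=0) weight 1/270
  (Z=0, V=0, W=0, U=1, X=1, Y=1) weight 1/270
  (Z=0, V=0, W=1, U=0, X=1, Y=0) weight 1/540
  (Z=0, V=0, W=1, U=0, X=1, Y=1) weight 1/540
  (Z=0, V=0, W=1, U=1, X=1, Y=0) weight 1/135
  (Z=0, V=0, W=1, U=1, X=1, Y=1) weight 1/135
  (Z=1, V=0, W=0, U=0, X=0, Y=0) weight 1/600
  (Z=1, V=0, W=0, U=0, X=2, Y=0) weight 1/600
  … 118 more
Group by X:
  weight(X=0) = 1/9
  weight(X=1) = 2/9
  weight(X=2) = 1/9
Total weight = 1/9 + 2/9 + 1/9 = 4/9
P(X=0 | obs) = 1/9 / 4/9 = 1/4
P(X=1 | obs) = 2/9 / 4/9 = 1/2
P(X=2 | obs) = 1/9 / 4/9 = 1/4
argmax = 1

argmax_v P(X = v | obs) = 1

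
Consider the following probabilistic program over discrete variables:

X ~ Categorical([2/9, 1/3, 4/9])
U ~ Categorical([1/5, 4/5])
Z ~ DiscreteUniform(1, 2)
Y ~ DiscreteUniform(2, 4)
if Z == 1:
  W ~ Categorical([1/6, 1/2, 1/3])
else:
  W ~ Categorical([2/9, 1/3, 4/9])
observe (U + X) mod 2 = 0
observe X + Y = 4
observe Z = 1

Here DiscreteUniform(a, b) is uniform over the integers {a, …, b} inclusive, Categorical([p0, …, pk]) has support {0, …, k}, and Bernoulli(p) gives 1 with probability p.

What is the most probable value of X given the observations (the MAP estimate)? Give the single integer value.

Enumerate traces; 9 have nonzero weight after conditioning:
  (X=0, U=0, Z=1, Y=4, W=0) weight 1/810
  (X=0, U=0, Z=1, Y=4, W=1) weight 1/270
  (X=0, U=0, Z=1, Y=4, W=2) weight 1/405
  (X=1, U=1, Z=1, Y=3, W=0) weight 1/135
  (X=1, U=1, Z=1, Y=3, W=1) weight 1/45
  (X=1, U=1, Z=1, Y=3, W=2) weight 2/135
  (X=2, U=0, Z=1, Y=2, W=0) weight 1/405
  (X=2, U=0, Z=1, Y=2, W=1) weight 1/135
  … 1 more
Group by X:
  weight(X=0) = 1/135
  weight(X=1) = 2/45
  weight(X=2) = 2/135
Total weight = 1/135 + 2/45 + 2/135 = 1/15
P(X=0 | obs) = 1/135 / 1/15 = 1/9
P(X=1 | obs) = 2/45 / 1/15 = 2/3
P(X=2 | obs) = 2/135 / 1/15 = 2/9
argmax = 1

argmax_v P(X = v | obs) = 1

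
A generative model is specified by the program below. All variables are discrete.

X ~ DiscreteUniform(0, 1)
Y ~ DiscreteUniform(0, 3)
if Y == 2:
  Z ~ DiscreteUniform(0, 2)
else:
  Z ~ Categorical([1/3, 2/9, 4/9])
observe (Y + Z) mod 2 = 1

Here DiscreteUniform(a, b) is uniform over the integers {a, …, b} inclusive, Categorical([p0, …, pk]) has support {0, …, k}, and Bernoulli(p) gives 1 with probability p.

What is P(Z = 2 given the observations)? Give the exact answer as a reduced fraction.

Enumerate traces; 12 have nonzero weight after conditioning:
  (X=0, Y=0, Z=1) weight 1/36
  (X=0, Y=1, Z=0) weight 1/24
  (X=0, Y=1, Z=2) weight 1/18
  (X=0, Y=2, Z=1) weight 1/24
  (X=0, Y=3, Z=0) weight 1/24
  (X=0, Y=3, Z=2) weight 1/18
  (X=1, Y=0, Z=1) weight 1/36
  (X=1, Y=1, Z=0) weight 1/24
  … 4 more
Group by Z:
  weight(Z=0) = 1/6
  weight(Z=1) = 5/36
  weight(Z=2) = 2/9
Total weight = 1/6 + 5/36 + 2/9 = 19/36
P(Z=0 | obs) = 1/6 / 19/36 = 6/19
P(Z=1 | obs) = 5/36 / 19/36 = 5/19
P(Z=2 | obs) = 2/9 / 19/36 = 8/19

P(Z = 2 | obs) = 8/19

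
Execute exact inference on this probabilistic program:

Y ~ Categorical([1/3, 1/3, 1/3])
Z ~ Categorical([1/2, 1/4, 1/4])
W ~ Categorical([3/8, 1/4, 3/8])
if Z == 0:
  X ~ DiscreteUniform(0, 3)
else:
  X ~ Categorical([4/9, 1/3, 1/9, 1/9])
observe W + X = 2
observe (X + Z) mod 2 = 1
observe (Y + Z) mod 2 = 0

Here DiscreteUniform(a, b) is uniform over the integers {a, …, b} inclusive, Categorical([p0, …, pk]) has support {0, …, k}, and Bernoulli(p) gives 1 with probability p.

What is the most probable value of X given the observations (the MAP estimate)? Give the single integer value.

Enumerate traces; 6 have nonzero weight after conditioning:
  (Y=0, Z=0, W=1, X=1) weight 1/96
  (Y=0, Z=2, W=1, X=1) weight 1/144
  (Y=1, Z=1, W=0, X=2) weight 1/288
  (Y=1, Z=1, W=2, X=0) weight 1/72
  (Y=2, Z=0, W=1, X=1) weight 1/96
  (Y=2, Z=2, W=1, X=1) weight 1/144
Group by X:
  weight(X=0) = 1/72
  weight(X=1) = 5/144
  weight(X=2) = 1/288
Total weight = 1/72 + 5/144 + 1/288 = 5/96
P(X=0 | obs) = 1/72 / 5/96 = 4/15
P(X=1 | obs) = 5/144 / 5/96 = 2/3
P(X=2 | obs) = 1/288 / 5/96 = 1/15
argmax = 1

argmax_v P(X = v | obs) = 1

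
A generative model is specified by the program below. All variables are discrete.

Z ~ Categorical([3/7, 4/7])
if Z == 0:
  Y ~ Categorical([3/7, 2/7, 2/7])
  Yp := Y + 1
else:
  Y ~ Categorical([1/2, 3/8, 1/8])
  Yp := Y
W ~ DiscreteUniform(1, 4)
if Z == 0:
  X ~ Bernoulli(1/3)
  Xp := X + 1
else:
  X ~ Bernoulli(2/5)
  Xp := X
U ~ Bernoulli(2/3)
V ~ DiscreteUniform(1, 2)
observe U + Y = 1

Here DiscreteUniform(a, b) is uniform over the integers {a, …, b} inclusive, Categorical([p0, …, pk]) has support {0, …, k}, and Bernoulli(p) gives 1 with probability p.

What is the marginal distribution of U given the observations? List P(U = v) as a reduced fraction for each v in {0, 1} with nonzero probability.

P(U=0) = 33/125, P(U=1) = 92/125

Enumerate traces; 64 have nonzero weight after conditioning:
  (Z=0, Y=0, W=1, X=0, U=1, V=1) weight 1/98
  (Z=0, Y=0, W=1, X=0, U=1, V=2) weight 1/98
  (Z=0, Y=0, W=1, X=1, U=1, V=1) weight 1/196
  (Z=0, Y=0, W=1, X=1, U=1, V=2) weight 1/196
  (Z=0, Y=0, W=2, X=0, U=1, V=1) weight 1/98
  (Z=0, Y=0, W=2, X=0, U=1, V=2) weight 1/98
  (Z=0, Y=0, W=2, X=1, U=1, V=1) weight 1/196
  (Z=0, Y=0, W=2, X=1, U=1, V=2) weight 1/196
  (Z=0, Y=1, W=1, X=0, U=0, V=1) weight 1/294
  … 55 more
Group by U:
  weight(U=0) = 11/98
  weight(U=1) = 46/147
Total weight = 11/98 + 46/147 = 125/294
P(U=0 | obs) = 11/98 / 125/294 = 33/125
P(U=1 | obs) = 46/147 / 125/294 = 92/125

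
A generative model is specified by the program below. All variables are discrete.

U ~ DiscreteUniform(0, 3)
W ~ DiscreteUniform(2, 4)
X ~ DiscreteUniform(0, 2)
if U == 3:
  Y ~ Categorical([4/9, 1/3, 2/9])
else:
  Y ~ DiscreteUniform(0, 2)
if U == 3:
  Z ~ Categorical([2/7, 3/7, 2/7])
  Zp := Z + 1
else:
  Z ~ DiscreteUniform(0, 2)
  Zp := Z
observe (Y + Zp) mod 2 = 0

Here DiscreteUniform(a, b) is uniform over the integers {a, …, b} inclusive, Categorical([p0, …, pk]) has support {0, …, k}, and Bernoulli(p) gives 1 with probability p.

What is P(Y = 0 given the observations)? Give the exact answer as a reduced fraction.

P(Y = 0 | obs) = 2/5

Enumerate traces; 171 have nonzero weight after conditioning:
  (U=0, W=2, X=0, Y=0, Z=0) weight 1/324
  (U=0, W=2, X=0, Y=0, Z=2) weight 1/324
  (U=0, W=2, X=0, Y=1, Z=1) weight 1/324
  (U=0, W=2, X=0, Y=2, Z=0) weight 1/324
  (U=0, W=2, X=0, Y=2, Z=2) weight 1/324
  (U=0, W=2, X=1, Y=0, Z=0) weight 1/324
  (U=0, W=2, X=1, Y=0, Z=2) weight 1/324
  (U=0, W=2, X=1, Y=1, Z=1) weight 1/324
  … 163 more
Group by Y:
  weight(Y=0) = 3/14
  weight(Y=1) = 11/84
  weight(Y=2) = 4/21
Total weight = 3/14 + 11/84 + 4/21 = 15/28
P(Y=0 | obs) = 3/14 / 15/28 = 2/5
P(Y=1 | obs) = 11/84 / 15/28 = 11/45
P(Y=2 | obs) = 4/21 / 15/28 = 16/45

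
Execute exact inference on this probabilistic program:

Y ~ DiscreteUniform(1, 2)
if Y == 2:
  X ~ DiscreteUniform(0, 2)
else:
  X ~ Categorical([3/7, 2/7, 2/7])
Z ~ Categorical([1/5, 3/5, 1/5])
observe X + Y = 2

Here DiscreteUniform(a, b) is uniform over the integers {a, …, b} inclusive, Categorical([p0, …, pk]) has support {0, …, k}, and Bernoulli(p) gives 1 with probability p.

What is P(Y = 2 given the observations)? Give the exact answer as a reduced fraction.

P(Y = 2 | obs) = 7/13

Enumerate traces; 6 have nonzero weight after conditioning:
  (Y=1, X=1, Z=0) weight 1/35
  (Y=1, X=1, Z=1) weight 3/35
  (Y=1, X=1, Z=2) weight 1/35
  (Y=2, X=0, Z=0) weight 1/30
  (Y=2, X=0, Z=1) weight 1/10
  (Y=2, X=0, Z=2) weight 1/30
Group by Y:
  weight(Y=1) = 1/7
  weight(Y=2) = 1/6
Total weight = 1/7 + 1/6 = 13/42
P(Y=1 | obs) = 1/7 / 13/42 = 6/13
P(Y=2 | obs) = 1/6 / 13/42 = 7/13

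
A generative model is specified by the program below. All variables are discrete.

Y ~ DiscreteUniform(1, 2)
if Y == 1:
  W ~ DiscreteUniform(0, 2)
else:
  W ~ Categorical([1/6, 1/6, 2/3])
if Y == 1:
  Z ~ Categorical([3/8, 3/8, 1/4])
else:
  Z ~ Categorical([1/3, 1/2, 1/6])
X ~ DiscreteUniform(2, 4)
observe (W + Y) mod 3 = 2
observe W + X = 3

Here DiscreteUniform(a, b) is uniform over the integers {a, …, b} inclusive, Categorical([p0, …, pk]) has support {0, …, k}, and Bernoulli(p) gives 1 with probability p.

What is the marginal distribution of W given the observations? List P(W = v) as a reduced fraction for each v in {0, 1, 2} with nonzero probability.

Enumerate traces; 6 have nonzero weight after conditioning:
  (Y=1, W=1, Z=0, X=2) weight 1/48
  (Y=1, W=1, Z=1, X=2) weight 1/48
  (Y=1, W=1, Z=2, X=2) weight 1/72
  (Y=2, W=0, Z=0, X=3) weight 1/108
  (Y=2, W=0, Z=1, X=3) weight 1/72
  (Y=2, W=0, Z=2, X=3) weight 1/216
Group by W:
  weight(W=0) = 1/36
  weight(W=1) = 1/18
Total weight = 1/36 + 1/18 = 1/12
P(W=0 | obs) = 1/36 / 1/12 = 1/3
P(W=1 | obs) = 1/18 / 1/12 = 2/3

P(W=0) = 1/3, P(W=1) = 2/3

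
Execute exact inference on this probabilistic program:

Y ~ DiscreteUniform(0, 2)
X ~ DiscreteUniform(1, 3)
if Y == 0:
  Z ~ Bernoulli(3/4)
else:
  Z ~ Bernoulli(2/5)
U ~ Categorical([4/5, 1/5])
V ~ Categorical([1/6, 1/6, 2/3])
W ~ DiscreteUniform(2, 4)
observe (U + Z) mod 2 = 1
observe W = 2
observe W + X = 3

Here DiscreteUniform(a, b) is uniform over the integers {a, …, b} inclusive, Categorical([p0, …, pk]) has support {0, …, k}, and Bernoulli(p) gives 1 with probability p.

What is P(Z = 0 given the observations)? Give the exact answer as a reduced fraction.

P(Z = 0 | obs) = 29/153

Enumerate traces; 18 have nonzero weight after conditioning:
  (Y=0, X=1, Z=0, U=1, V=0, W=2) weight 1/3240
  (Y=0, X=1, Z=0, U=1, V=1, W=2) weight 1/3240
  (Y=0, X=1, Z=0, U=1, V=2, W=2) weight 1/810
  (Y=0, X=1, Z=1, U=0, V=0, W=2) weight 1/270
  (Y=0, X=1, Z=1, U=0, V=1, W=2) weight 1/270
  (Y=0, X=1, Z=1, U=0, V=2, W=2) weight 2/135
  (Y=1, X=1, Z=0, U=1, V=0, W=2) weight 1/1350
  (Y=1, X=1, Z=0, U=1, V=1, W=2) weight 1/1350
  … 10 more
Group by Z:
  weight(Z=0) = 29/2700
  weight(Z=1) = 31/675
Total weight = 29/2700 + 31/675 = 17/300
P(Z=0 | obs) = 29/2700 / 17/300 = 29/153
P(Z=1 | obs) = 31/675 / 17/300 = 124/153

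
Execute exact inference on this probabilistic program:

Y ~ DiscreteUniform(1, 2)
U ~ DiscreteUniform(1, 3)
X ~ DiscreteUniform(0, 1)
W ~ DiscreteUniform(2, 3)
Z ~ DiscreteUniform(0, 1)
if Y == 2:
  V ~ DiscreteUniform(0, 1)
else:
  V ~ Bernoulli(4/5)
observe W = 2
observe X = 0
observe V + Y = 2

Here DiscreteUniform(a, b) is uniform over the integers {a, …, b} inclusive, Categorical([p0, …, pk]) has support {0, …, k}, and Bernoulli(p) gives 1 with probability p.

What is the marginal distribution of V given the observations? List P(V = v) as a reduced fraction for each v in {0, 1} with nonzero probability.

Enumerate traces; 12 have nonzero weight after conditioning:
  (Y=1, U=1, X=0, W=2, Z=0, V=1) weight 1/60
  (Y=1, U=1, X=0, W=2, Z=1, V=1) weight 1/60
  (Y=1, U=2, X=0, W=2, Z=0, V=1) weight 1/60
  (Y=1, U=2, X=0, W=2, Z=1, V=1) weight 1/60
  (Y=1, U=3, X=0, W=2, Z=0, V=1) weight 1/60
  (Y=1, U=3, X=0, W=2, Z=1, V=1) weight 1/60
  (Y=2, U=1, X=0, W=2, Z=0, V=0) weight 1/96
  (Y=2, U=1, X=0, W=2, Z=1, V=0) weight 1/96
  … 4 more
Group by V:
  weight(V=0) = 1/16
  weight(V=1) = 1/10
Total weight = 1/16 + 1/10 = 13/80
P(V=0 | obs) = 1/16 / 13/80 = 5/13
P(V=1 | obs) = 1/10 / 13/80 = 8/13

P(V=0) = 5/13, P(V=1) = 8/13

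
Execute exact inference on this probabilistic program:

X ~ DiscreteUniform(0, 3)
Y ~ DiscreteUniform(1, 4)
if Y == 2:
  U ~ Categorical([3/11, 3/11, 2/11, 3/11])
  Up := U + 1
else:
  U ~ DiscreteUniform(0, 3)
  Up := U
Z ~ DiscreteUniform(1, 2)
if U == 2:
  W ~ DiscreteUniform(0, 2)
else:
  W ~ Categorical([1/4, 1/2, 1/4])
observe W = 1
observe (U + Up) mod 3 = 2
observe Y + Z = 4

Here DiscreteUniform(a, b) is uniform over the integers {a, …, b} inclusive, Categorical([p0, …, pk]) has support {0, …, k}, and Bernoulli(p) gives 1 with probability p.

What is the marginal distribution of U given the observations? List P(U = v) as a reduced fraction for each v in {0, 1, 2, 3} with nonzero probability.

P(U=1) = 33/49, P(U=2) = 16/49

Enumerate traces; 8 have nonzero weight after conditioning:
  (X=0, Y=2, U=2, Z=2, W=1) weight 1/528
  (X=0, Y=3, U=1, Z=1, W=1) weight 1/256
  (X=1, Y=2, U=2, Z=2, W=1) weight 1/528
  (X=1, Y=3, U=1, Z=1, W=1) weight 1/256
  (X=2, Y=2, U=2, Z=2, W=1) weight 1/528
  (X=2, Y=3, U=1, Z=1, W=1) weight 1/256
  (X=3, Y=2, U=2, Z=2, W=1) weight 1/528
  (X=3, Y=3, U=1, Z=1, W=1) weight 1/256
Group by U:
  weight(U=1) = 1/64
  weight(U=2) = 1/132
Total weight = 1/64 + 1/132 = 49/2112
P(U=1 | obs) = 1/64 / 49/2112 = 33/49
P(U=2 | obs) = 1/132 / 49/2112 = 16/49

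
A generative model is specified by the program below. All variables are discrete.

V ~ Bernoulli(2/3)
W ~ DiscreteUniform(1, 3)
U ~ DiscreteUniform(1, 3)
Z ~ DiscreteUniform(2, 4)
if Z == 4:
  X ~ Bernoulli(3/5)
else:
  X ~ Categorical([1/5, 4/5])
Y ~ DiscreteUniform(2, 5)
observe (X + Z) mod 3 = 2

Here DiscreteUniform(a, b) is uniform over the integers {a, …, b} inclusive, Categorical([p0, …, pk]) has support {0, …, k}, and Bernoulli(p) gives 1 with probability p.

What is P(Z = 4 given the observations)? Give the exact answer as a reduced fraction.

Enumerate traces; 144 have nonzero weight after conditioning:
  (V=0, W=1, U=1, Z=2, X=0, Y=2) weight 1/1620
  (V=0, W=1, U=1, Z=2, X=0, Y=3) weight 1/1620
  (V=0, W=1, U=1, Z=2, X=0, Y=4) weight 1/1620
  (V=0, W=1, U=1, Z=2, X=0, Y=5) weight 1/1620
  (V=0, W=1, U=1, Z=4, X=1, Y=2) weight 1/540
  (V=0, W=1, U=1, Z=4, X=1, Y=3) weight 1/540
  (V=0, W=1, U=1, Z=4, X=1, Y=4) weight 1/540
  (V=0, W=1, U=1, Z=4, X=1, Y=5) weight 1/540
  … 136 more
Group by Z:
  weight(Z=2) = 1/15
  weight(Z=4) = 1/5
Total weight = 1/15 + 1/5 = 4/15
P(Z=2 | obs) = 1/15 / 4/15 = 1/4
P(Z=4 | obs) = 1/5 / 4/15 = 3/4

P(Z = 4 | obs) = 3/4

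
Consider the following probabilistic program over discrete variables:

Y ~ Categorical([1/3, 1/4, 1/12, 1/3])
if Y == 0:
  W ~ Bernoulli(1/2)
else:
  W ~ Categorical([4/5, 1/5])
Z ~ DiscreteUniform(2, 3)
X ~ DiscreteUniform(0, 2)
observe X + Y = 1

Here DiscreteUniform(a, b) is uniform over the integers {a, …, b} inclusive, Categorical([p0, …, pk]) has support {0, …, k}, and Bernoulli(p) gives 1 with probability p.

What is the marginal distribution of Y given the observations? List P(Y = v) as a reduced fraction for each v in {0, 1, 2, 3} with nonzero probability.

Enumerate traces; 8 have nonzero weight after conditioning:
  (Y=0, W=0, Z=2, X=1) weight 1/36
  (Y=0, W=0, Z=3, X=1) weight 1/36
  (Y=0, W=1, Z=2, X=1) weight 1/36
  (Y=0, W=1, Z=3, X=1) weight 1/36
  (Y=1, W=0, Z=2, X=0) weight 1/30
  (Y=1, W=0, Z=3, X=0) weight 1/30
  (Y=1, W=1, Z=2, X=0) weight 1/120
  (Y=1, W=1, Z=3, X=0) weight 1/120
Group by Y:
  weight(Y=0) = 1/9
  weight(Y=1) = 1/12
Total weight = 1/9 + 1/12 = 7/36
P(Y=0 | obs) = 1/9 / 7/36 = 4/7
P(Y=1 | obs) = 1/12 / 7/36 = 3/7

P(Y=0) = 4/7, P(Y=1) = 3/7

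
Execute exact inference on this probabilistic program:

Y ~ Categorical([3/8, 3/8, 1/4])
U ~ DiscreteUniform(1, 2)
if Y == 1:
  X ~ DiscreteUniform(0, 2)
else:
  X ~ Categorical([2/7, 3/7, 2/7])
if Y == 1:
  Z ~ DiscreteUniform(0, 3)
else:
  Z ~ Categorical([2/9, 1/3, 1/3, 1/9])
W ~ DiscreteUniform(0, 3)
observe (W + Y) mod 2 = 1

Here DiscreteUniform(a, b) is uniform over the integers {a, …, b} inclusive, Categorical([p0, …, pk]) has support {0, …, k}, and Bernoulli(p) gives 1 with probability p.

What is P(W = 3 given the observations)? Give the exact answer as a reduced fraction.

P(W = 3 | obs) = 5/16

Enumerate traces; 144 have nonzero weight after conditioning:
  (Y=0, U=1, X=0, Z=0, W=1) weight 1/336
  (Y=0, U=1, X=0, Z=0, W=3) weight 1/336
  (Y=0, U=1, X=0, Z=1, W=1) weight 1/224
  (Y=0, U=1, X=0, Z=1, W=3) weight 1/224
  (Y=0, U=1, X=0, Z=2, W=1) weight 1/224
  (Y=0, U=1, X=0, Z=2, W=3) weight 1/224
  (Y=0, U=1, X=0, Z=3, W=1) weight 1/672
  (Y=0, U=1, X=0, Z=3, W=3) weight 1/672
  (Y=1, U=1, X=0, Z=0, W=0) weight 1/256
  (Y=1, U=1, X=0, Z=0, W=2) weight 1/256
  … 134 more
Group by W:
  weight(W=0) = 3/32
  weight(W=1) = 5/32
  weight(W=2) = 3/32
  weight(W=3) = 5/32
Total weight = 3/32 + 5/32 + 3/32 + 5/32 = 1/2
P(W=0 | obs) = 3/32 / 1/2 = 3/16
P(W=1 | obs) = 5/32 / 1/2 = 5/16
P(W=2 | obs) = 3/32 / 1/2 = 3/16
P(W=3 | obs) = 5/32 / 1/2 = 5/16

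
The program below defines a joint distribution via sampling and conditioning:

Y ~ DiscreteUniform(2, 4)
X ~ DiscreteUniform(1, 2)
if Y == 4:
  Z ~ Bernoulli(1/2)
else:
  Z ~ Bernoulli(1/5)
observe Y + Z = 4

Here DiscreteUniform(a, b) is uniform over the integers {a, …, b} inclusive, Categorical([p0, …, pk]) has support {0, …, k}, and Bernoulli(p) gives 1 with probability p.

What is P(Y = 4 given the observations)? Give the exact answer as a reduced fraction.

Enumerate traces; 4 have nonzero weight after conditioning:
  (Y=3, X=1, Z=1) weight 1/30
  (Y=3, X=2, Z=1) weight 1/30
  (Y=4, X=1, Z=0) weight 1/12
  (Y=4, X=2, Z=0) weight 1/12
Group by Y:
  weight(Y=3) = 1/15
  weight(Y=4) = 1/6
Total weight = 1/15 + 1/6 = 7/30
P(Y=3 | obs) = 1/15 / 7/30 = 2/7
P(Y=4 | obs) = 1/6 / 7/30 = 5/7

P(Y = 4 | obs) = 5/7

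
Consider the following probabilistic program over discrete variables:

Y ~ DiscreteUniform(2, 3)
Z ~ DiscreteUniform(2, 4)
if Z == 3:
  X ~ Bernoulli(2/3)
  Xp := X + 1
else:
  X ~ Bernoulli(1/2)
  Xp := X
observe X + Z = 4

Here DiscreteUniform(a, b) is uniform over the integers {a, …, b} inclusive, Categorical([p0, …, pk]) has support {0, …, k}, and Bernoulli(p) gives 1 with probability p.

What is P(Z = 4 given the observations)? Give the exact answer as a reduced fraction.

P(Z = 4 | obs) = 3/7

Enumerate traces; 4 have nonzero weight after conditioning:
  (Y=2, Z=3, X=1) weight 1/9
  (Y=2, Z=4, X=0) weight 1/12
  (Y=3, Z=3, X=1) weight 1/9
  (Y=3, Z=4, X=0) weight 1/12
Group by Z:
  weight(Z=3) = 2/9
  weight(Z=4) = 1/6
Total weight = 2/9 + 1/6 = 7/18
P(Z=3 | obs) = 2/9 / 7/18 = 4/7
P(Z=4 | obs) = 1/6 / 7/18 = 3/7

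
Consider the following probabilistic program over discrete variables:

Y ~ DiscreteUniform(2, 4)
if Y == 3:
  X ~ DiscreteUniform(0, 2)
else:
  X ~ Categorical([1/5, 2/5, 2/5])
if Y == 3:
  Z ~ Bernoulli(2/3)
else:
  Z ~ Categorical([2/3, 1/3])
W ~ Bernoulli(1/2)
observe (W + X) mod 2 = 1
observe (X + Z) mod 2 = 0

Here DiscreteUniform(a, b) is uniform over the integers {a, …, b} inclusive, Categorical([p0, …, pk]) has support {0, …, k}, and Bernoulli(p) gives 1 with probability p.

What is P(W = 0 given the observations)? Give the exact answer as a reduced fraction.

Enumerate traces; 9 have nonzero weight after conditioning:
  (Y=2, X=0, Z=0, W=1) weight 1/45
  (Y=2, X=1, Z=1, W=0) weight 1/45
  (Y=2, X=2, Z=0, W=1) weight 2/45
  (Y=3, X=0, Z=0, W=1) weight 1/54
  (Y=3, X=1, Z=1, W=0) weight 1/27
  (Y=3, X=2, Z=0, W=1) weight 1/54
  (Y=4, X=0, Z=0, W=1) weight 1/45
  (Y=4, X=1, Z=1, W=0) weight 1/45
  … 1 more
Group by W:
  weight(W=0) = 11/135
  weight(W=1) = 23/135
Total weight = 11/135 + 23/135 = 34/135
P(W=0 | obs) = 11/135 / 34/135 = 11/34
P(W=1 | obs) = 23/135 / 34/135 = 23/34

P(W = 0 | obs) = 11/34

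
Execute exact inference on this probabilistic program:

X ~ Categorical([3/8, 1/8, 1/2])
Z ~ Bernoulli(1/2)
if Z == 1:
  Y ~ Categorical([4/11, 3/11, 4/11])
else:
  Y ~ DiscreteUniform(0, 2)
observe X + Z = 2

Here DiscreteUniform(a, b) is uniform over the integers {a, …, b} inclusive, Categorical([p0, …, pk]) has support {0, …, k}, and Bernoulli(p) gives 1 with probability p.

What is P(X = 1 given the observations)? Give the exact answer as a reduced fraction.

P(X = 1 | obs) = 1/5

Enumerate traces; 6 have nonzero weight after conditioning:
  (X=1, Z=1, Y=0) weight 1/44
  (X=1, Z=1, Y=1) weight 3/176
  (X=1, Z=1, Y=2) weight 1/44
  (X=2, Z=0, Y=0) weight 1/12
  (X=2, Z=0, Y=1) weight 1/12
  (X=2, Z=0, Y=2) weight 1/12
Group by X:
  weight(X=1) = 1/16
  weight(X=2) = 1/4
Total weight = 1/16 + 1/4 = 5/16
P(X=1 | obs) = 1/16 / 5/16 = 1/5
P(X=2 | obs) = 1/4 / 5/16 = 4/5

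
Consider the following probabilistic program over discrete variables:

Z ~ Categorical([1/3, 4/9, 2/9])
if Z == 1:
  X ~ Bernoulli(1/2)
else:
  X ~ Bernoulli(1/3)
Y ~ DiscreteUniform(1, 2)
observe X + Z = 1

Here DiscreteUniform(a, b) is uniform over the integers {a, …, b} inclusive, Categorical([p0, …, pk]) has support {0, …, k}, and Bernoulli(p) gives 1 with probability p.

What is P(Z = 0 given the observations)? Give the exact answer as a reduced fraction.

P(Z = 0 | obs) = 1/3

Enumerate traces; 4 have nonzero weight after conditioning:
  (Z=0, X=1, Y=1) weight 1/18
  (Z=0, X=1, Y=2) weight 1/18
  (Z=1, X=0, Y=1) weight 1/9
  (Z=1, X=0, Y=2) weight 1/9
Group by Z:
  weight(Z=0) = 1/9
  weight(Z=1) = 2/9
Total weight = 1/9 + 2/9 = 1/3
P(Z=0 | obs) = 1/9 / 1/3 = 1/3
P(Z=1 | obs) = 2/9 / 1/3 = 2/3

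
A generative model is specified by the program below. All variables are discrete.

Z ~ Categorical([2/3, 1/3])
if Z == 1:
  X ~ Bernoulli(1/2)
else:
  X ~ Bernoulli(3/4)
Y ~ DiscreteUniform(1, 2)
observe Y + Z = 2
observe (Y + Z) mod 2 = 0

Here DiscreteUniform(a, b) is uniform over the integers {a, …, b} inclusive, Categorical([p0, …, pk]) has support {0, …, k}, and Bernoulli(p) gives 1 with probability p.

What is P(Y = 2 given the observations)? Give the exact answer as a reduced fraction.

Enumerate traces; 4 have nonzero weight after conditioning:
  (Z=0, X=0, Y=2) weight 1/12
  (Z=0, X=1, Y=2) weight 1/4
  (Z=1, X=0, Y=1) weight 1/12
  (Z=1, X=1, Y=1) weight 1/12
Group by Y:
  weight(Y=1) = 1/6
  weight(Y=2) = 1/3
Total weight = 1/6 + 1/3 = 1/2
P(Y=1 | obs) = 1/6 / 1/2 = 1/3
P(Y=2 | obs) = 1/3 / 1/2 = 2/3

P(Y = 2 | obs) = 2/3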